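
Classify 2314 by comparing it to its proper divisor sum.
deficient

Proper divisors of 2314: sum = 1 + 2 + 13 + 26 + 89 + 178 + 1157 = 1466
Since 1466 < 2314, 2314 is deficient.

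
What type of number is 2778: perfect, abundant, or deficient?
abundant

Proper divisors of 2778: sum = 1 + 2 + 3 + 6 + 463 + 926 + 1389 = 2790
Since 2790 > 2778, 2778 is abundant.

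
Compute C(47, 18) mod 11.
0

Using Lucas' theorem:
Write n=47 and k=18 in base 11:
n in base 11: [4, 3]
k in base 11: [1, 7]
C(47,18) mod 11 = ∏ C(n_i, k_i) mod 11
Digit binomials (mod 11): C(4,1) = 4; C(3,7) = 0 (k_i > n_i)
Product: 4 × 0 = 0 ≡ 0 (mod 11)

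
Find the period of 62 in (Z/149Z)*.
148

149 is prime, so ord(62) divides φ(149) = 148.
Divisors of 148: 1, 2, 4, 37, 74, 148.
Repeated squaring: 62^1 ≡ 62, 62^2 ≡ 119, 62^4 ≡ 6, 62^8 ≡ 36, 62^16 ≡ 104, 62^32 ≡ 88, 62^64 ≡ 145, 62^128 ≡ 16 (mod 149).
Test 62^d mod 149 for each divisor d in increasing order:
62^1 ≡ 62
62^2 ≡ 119
62^4 ≡ 6
62^37 = 62^32·62^4·62^1 ≡ 105
62^74 = 62^64·62^8·62^2 ≡ 148
62^148 = 62^128·62^16·62^4 ≡ 1  ← first divisor giving 1
The order is 148.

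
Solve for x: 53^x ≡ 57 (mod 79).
45

Baby-step giant-step with step n = ⌈√79⌉ = 9.
Baby steps 53^j mod 79 (j:value) for j=0..8: 0:1, 1:53, 2:44, 3:41, 4:40, 5:66, 6:22, 7:60, 8:20.
Giant-step multiplier: 53^(-9) ≡ 53^(78-9) = 53^69 ≡ 12 (mod 79).
Giant steps γ_i = 57·12^i mod 79: γ_0=57, γ_1=52, γ_2=71, γ_3=62, γ_4=33, γ_5=1 (in table at j=0).
x = i·n + j = 5·9 + 0 = 45.
Check: 53^45 ≡ 57 (mod 79).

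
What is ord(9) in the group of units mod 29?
14

29 is prime, so ord(9) divides φ(29) = 28.
Divisors of 28: 1, 2, 4, 7, 14, 28.
Repeated squaring: 9^1 ≡ 9, 9^2 ≡ 23, 9^4 ≡ 7, 9^8 ≡ 20, 9^16 ≡ 23 (mod 29).
Test 9^d mod 29 for each divisor d in increasing order:
9^1 ≡ 9
9^2 ≡ 23
9^4 ≡ 7
9^7 = 9^4·9^2·9^1 ≡ 28
9^14 = 9^8·9^4·9^2 ≡ 1  ← first divisor giving 1
The order is 14.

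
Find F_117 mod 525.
47

Matrix identity: Q^n = [[F_(n+1), F_n], [F_n, F_(n-1)]] with Q = [[1,1],[1,0]].
n = 117 = 1110101₂. Square-and-multiply, entries mod 525:
Q^1 = [[1,1],[1,0]]
Q^3 = (Q^1)²·Q = [[3,2],[2,1]]
Q^7 = (Q^3)²·Q = [[21,13],[13,8]]
Q^14 = (Q^7)² = [[85,377],[377,233]]
Q^29 = (Q^14)²·Q = [[440,254],[254,186]]
Q^58 = (Q^29)² = [[341,454],[454,412]]
Q^117 = (Q^58)²·Q = [[134,47],[47,87]]
F_117 mod 525 = Q^117[0][1] = 47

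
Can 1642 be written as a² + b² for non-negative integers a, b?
11² + 39² (a=11, b=39)

Factorization: 1642 = 2 × 821
By Fermat: n is sum of two squares iff every prime p ≡ 3 (mod 4) appears to even power.
All primes ≡ 3 (mod 4) appear to even power.
Search a = 0, 1, 2, … for 1642 - a² a perfect square: first hit at a = 11: 1642 - 121 = 1521 = 39².
1642 = 11² + 39² = 121 + 1521 ✓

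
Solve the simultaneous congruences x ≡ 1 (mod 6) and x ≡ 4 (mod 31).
97

Using Chinese Remainder Theorem:
M = 6 × 31 = 186
M1 = 31, M2 = 6
y1 = 31^(-1) mod 6 = 1
y2 = 6^(-1) mod 31 = 26
x = (1×31×1 + 4×6×26) mod 186 = 97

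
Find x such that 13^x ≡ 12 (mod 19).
3

Baby-step giant-step with step n = ⌈√19⌉ = 5.
Baby steps 13^j mod 19 (j:value) for j=0..4: 0:1, 1:13, 2:17, 3:12, 4:4.
h = 12 is already in the table at j=3, so x = 3.
Check: 13^3 ≡ 12 (mod 19).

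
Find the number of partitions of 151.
45060624582

p(n) counts ways to write n as a sum of positive integers (order ignored).
Euler's pentagonal recurrence: p(k) = p(k-1) + p(k-2) - p(k-5) - p(k-7) + p(k-12) + p(k-15) - ... (offsets j(3j∓1)/2, signs ++--, p(0)=1, p(<0)=0).
DP table for k = 0..150: p(0)=1, p(1)=1, p(2)=2, p(3)=3, p(4)=5, p(5)=7, p(6)=11, p(7)=15, p(8)=22, p(9)=30, p(10)=42, p(11)=56, p(12)=77, p(13)=101, p(14)=135, p(15)=176, p(16)=231, p(17)=297, p(18)=385, p(19)=490, p(20)=627, p(21)=792, p(22)=1002, p(23)=1255, p(24)=1575, p(25)=1958, p(26)=2436, p(27)=3010, p(28)=3718, p(29)=4565, p(30)=5604, p(31)=6842, p(32)=8349, p(33)=10143, p(34)=12310, p(35)=14883, p(36)=17977, p(37)=21637, p(38)=26015, p(39)=31185, p(40)=37338, p(41)=44583, p(42)=53174, p(43)=63261, p(44)=75175, p(45)=89134, p(46)=105558, p(47)=124754, p(48)=147273, p(49)=173525, p(50)=204226, p(51)=239943, p(52)=281589, p(53)=329931, p(54)=386155, p(55)=451276, p(56)=526823, p(57)=614154, p(58)=715220, p(59)=831820, p(60)=966467, p(61)=1121505, p(62)=1300156, p(63)=1505499, p(64)=1741630, p(65)=2012558, p(66)=2323520, p(67)=2679689, p(68)=3087735, p(69)=3554345, p(70)=4087968, p(71)=4697205, p(72)=5392783, p(73)=6185689, p(74)=7089500, p(75)=8118264, p(76)=9289091, p(77)=10619863, p(78)=12132164, p(79)=13848650, p(80)=15796476, p(81)=18004327, p(82)=20506255, p(83)=23338469, p(84)=26543660, p(85)=30167357, p(86)=34262962, p(87)=38887673, p(88)=44108109, p(89)=49995925, p(90)=56634173, p(91)=64112359, p(92)=72533807, p(93)=82010177, p(94)=92669720, p(95)=104651419, p(96)=118114304, p(97)=133230930, p(98)=150198136, p(99)=169229875, p(100)=190569292, p(101)=214481126, p(102)=241265379, p(103)=271248950, p(104)=304801365, p(105)=342325709, p(106)=384276336, p(107)=431149389, p(108)=483502844, p(109)=541946240, p(110)=607163746, p(111)=679903203, p(112)=761002156, p(113)=851376628, p(114)=952050665, p(115)=1064144451, p(116)=1188908248, p(117)=1327710076, p(118)=1482074143, p(119)=1653668665, p(120)=1844349560, p(121)=2056148051, p(122)=2291320912, p(123)=2552338241, p(124)=2841940500, p(125)=3163127352, p(126)=3519222692, p(127)=3913864295, p(128)=4351078600, p(129)=4835271870, p(130)=5371315400, p(131)=5964539504, p(132)=6620830889, p(133)=7346629512, p(134)=8149040695, p(135)=9035836076, p(136)=10015581680, p(137)=11097645016, p(138)=12292341831, p(139)=13610949895, p(140)=15065878135, p(141)=16670689208, p(142)=18440293320, p(143)=20390982757, p(144)=22540654445, p(145)=24908858009, p(146)=27517052599, p(147)=30388671978, p(148)=33549419497, p(149)=37027355200, p(150)=40853235313.
Final step: p(151) = p(150) + p(149) - p(146) - p(144) + p(139) + p(136) - p(129) - p(125) + p(116) + p(111) - p(100) - p(94) + p(81) + p(74) - p(59) - p(51) + p(34) + p(25) - p(6)
= 40853235313 + 37027355200 - 27517052599 - 22540654445 + 13610949895 + 10015581680 - 4835271870 - 3163127352 + 1188908248 + 679903203 - 190569292 - 92669720 + 18004327 + 7089500 - 831820 - 239943 + 12310 + 1958 - 11
= 45060624582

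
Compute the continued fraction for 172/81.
[2; 8, 10]

Euclidean algorithm steps:
172 = 2 × 81 + 10
81 = 8 × 10 + 1
10 = 10 × 1 + 0
Continued fraction: [2; 8, 10]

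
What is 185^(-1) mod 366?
275

gcd(185, 366) = 1, so the inverse exists.
Extended Euclidean algorithm on (366, 185):
366 = 1 × 185 + 181  ⟹  181 = (1)·366 + (-1)·185
185 = 1 × 181 + 4  ⟹  4 = (-1)·366 + (2)·185
181 = 45 × 4 + 1  ⟹  1 = (46)·366 + (-91)·185
So (-91)·185 ≡ 1 (mod 366), i.e. 185^(-1) ≡ -91 ≡ 275 (mod 366).
Check: 185 × 275 = 50875 ≡ 1 (mod 366)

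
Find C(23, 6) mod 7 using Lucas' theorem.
0

Using Lucas' theorem:
Write n=23 and k=6 in base 7:
n in base 7: [3, 2]
k in base 7: [0, 6]
C(23,6) mod 7 = ∏ C(n_i, k_i) mod 7
Digit binomials (mod 7): C(3,0) = 1; C(2,6) = 0 (k_i > n_i)
Product: 1 × 0 = 0 ≡ 0 (mod 7)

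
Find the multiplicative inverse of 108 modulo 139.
130

gcd(108, 139) = 1, so the inverse exists.
Extended Euclidean algorithm on (139, 108):
139 = 1 × 108 + 31  ⟹  31 = (1)·139 + (-1)·108
108 = 3 × 31 + 15  ⟹  15 = (-3)·139 + (4)·108
31 = 2 × 15 + 1  ⟹  1 = (7)·139 + (-9)·108
So (-9)·108 ≡ 1 (mod 139), i.e. 108^(-1) ≡ -9 ≡ 130 (mod 139).
Check: 108 × 130 = 14040 ≡ 1 (mod 139)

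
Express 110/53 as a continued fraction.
[2; 13, 4]

Euclidean algorithm steps:
110 = 2 × 53 + 4
53 = 13 × 4 + 1
4 = 4 × 1 + 0
Continued fraction: [2; 13, 4]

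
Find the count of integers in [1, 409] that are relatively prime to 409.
408

409 = 409
φ(n) = n × ∏(1 - 1/p) for each prime p dividing n
φ(409) = 409 × (1 - 1/409) = 408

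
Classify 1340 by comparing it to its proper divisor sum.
abundant

Proper divisors of 1340: sum = 1 + 2 + 4 + 5 + 10 + 20 + 67 + 134 + 268 + 335 + 670 = 1516
Since 1516 > 1340, 1340 is abundant.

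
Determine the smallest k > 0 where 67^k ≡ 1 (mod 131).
130

131 is prime, so ord(67) divides φ(131) = 130.
Divisors of 130: 1, 2, 5, 10, 13, 26, 65, 130.
Repeated squaring: 67^1 ≡ 67, 67^2 ≡ 35, 67^4 ≡ 46, 67^8 ≡ 20, 67^16 ≡ 7, 67^32 ≡ 49, 67^64 ≡ 43, 67^128 ≡ 15 (mod 131).
Test 67^d mod 131 for each divisor d in increasing order:
67^1 ≡ 67
67^2 ≡ 35
67^5 = 67^4·67^1 ≡ 69
67^10 = 67^8·67^2 ≡ 45
67^13 = 67^8·67^4·67^1 ≡ 70
67^26 = 67^16·67^8·67^2 ≡ 53
67^65 = 67^64·67^1 ≡ 130
67^130 = 67^128·67^2 ≡ 1  ← first divisor giving 1
The order is 130.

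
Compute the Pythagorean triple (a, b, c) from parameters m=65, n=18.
(3901, 2340, 4549)

Euclid's formula: a = m² - n², b = 2mn, c = m² + n²
m = 65, n = 18
a = 65² - 18² = 4225 - 324 = 3901
b = 2 × 65 × 18 = 2340
c = 65² + 18² = 4225 + 324 = 4549
Verification: 3901² + 2340² = 15217801 + 5475600 = 20693401 = 4549² ✓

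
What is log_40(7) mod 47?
24

Baby-step giant-step with step n = ⌈√47⌉ = 7.
Baby steps 40^j mod 47 (j:value) for j=0..6: 0:1, 1:40, 2:2, 3:33, 4:4, 5:19, 6:8.
Giant-step multiplier: 40^(-7) ≡ 40^(46-7) = 40^39 ≡ 26 (mod 47).
Giant steps γ_i = 7·26^i mod 47: γ_0=7, γ_1=41, γ_2=32, γ_3=33 (in table at j=3).
x = i·n + j = 3·7 + 3 = 24.
Check: 40^24 ≡ 7 (mod 47).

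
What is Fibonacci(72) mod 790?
624

Matrix identity: Q^n = [[F_(n+1), F_n], [F_n, F_(n-1)]] with Q = [[1,1],[1,0]].
n = 72 = 1001000₂. Square-and-multiply, entries mod 790:
Q^1 = [[1,1],[1,0]]
Q^2 = (Q^1)² = [[2,1],[1,1]]
Q^4 = (Q^2)² = [[5,3],[3,2]]
Q^9 = (Q^4)²·Q = [[55,34],[34,21]]
Q^18 = (Q^9)² = [[231,214],[214,17]]
Q^36 = (Q^18)² = [[407,142],[142,265]]
Q^72 = (Q^36)² = [[163,624],[624,329]]
F_72 mod 790 = Q^72[0][1] = 624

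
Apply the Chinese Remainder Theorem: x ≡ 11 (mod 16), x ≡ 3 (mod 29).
235

Using Chinese Remainder Theorem:
M = 16 × 29 = 464
M1 = 29, M2 = 16
y1 = 29^(-1) mod 16 = 5
y2 = 16^(-1) mod 29 = 20
x = (11×29×5 + 3×16×20) mod 464 = 235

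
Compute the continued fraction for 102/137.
[0; 1, 2, 1, 10, 1, 2]

Euclidean algorithm steps:
102 = 0 × 137 + 102
137 = 1 × 102 + 35
102 = 2 × 35 + 32
35 = 1 × 32 + 3
32 = 10 × 3 + 2
3 = 1 × 2 + 1
2 = 2 × 1 + 0
Continued fraction: [0; 1, 2, 1, 10, 1, 2]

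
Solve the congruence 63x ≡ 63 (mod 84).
x ≡ 1 (mod 4)

gcd(63, 84) = 21, which divides 63, so solutions exist.
Divide through by 21: 3x ≡ 3 (mod 4).
Find 3^(-1) mod 4 by the extended Euclidean algorithm:
4 = 1 × 3 + 1  ⟹  1 = (1)·4 + (-1)·3
So (-1)·3 ≡ 1 (mod 4), i.e. 3^(-1) ≡ -1 ≡ 3 (mod 4).
x ≡ 3 × 3 = 9 ≡ 1 (mod 4).
Check: 63 × 1 = 63 ≡ 63 (mod 84).
x ≡ 1 (mod 4), giving 21 solutions mod 84.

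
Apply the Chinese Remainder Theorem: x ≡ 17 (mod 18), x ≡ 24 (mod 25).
449

Using Chinese Remainder Theorem:
M = 18 × 25 = 450
M1 = 25, M2 = 18
y1 = 25^(-1) mod 18 = 13
y2 = 18^(-1) mod 25 = 7
x = (17×25×13 + 24×18×7) mod 450 = 449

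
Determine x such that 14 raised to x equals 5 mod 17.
13

Baby-step giant-step with step n = ⌈√17⌉ = 5.
Baby steps 14^j mod 17 (j:value) for j=0..4: 0:1, 1:14, 2:9, 3:7, 4:13.
Giant-step multiplier: 14^(-5) ≡ 14^(16-5) = 14^11 ≡ 10 (mod 17).
Giant steps γ_i = 5·10^i mod 17: γ_0=5, γ_1=16, γ_2=7 (in table at j=3).
x = i·n + j = 2·5 + 3 = 13.
Check: 14^13 ≡ 5 (mod 17).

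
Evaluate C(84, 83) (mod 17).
16

Using Lucas' theorem:
Write n=84 and k=83 in base 17:
n in base 17: [4, 16]
k in base 17: [4, 15]
C(84,83) mod 17 = ∏ C(n_i, k_i) mod 17
Digit binomials (mod 17): C(4,4) = 1; C(16,15) = 16
Product: 1 × 16 = 16 ≡ 16 (mod 17)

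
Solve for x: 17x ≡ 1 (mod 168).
89

gcd(17, 168) = 1, so the inverse exists.
Extended Euclidean algorithm on (168, 17):
168 = 9 × 17 + 15  ⟹  15 = (1)·168 + (-9)·17
17 = 1 × 15 + 2  ⟹  2 = (-1)·168 + (10)·17
15 = 7 × 2 + 1  ⟹  1 = (8)·168 + (-79)·17
So (-79)·17 ≡ 1 (mod 168), i.e. 17^(-1) ≡ -79 ≡ 89 (mod 168).
Check: 17 × 89 = 1513 ≡ 1 (mod 168)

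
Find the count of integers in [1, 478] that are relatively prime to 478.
238

478 = 2 × 239
φ(n) = n × ∏(1 - 1/p) for each prime p dividing n
φ(478) = 478 × (1 - 1/2) × (1 - 1/239) = 238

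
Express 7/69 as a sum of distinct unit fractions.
1/10 + 1/690

Greedy algorithm:
7/69: ceiling(69/7) = 10, use 1/10
1/690: ceiling(690/1) = 690, use 1/690
Result: 7/69 = 1/10 + 1/690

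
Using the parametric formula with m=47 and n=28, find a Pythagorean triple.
(1425, 2632, 2993)

Euclid's formula: a = m² - n², b = 2mn, c = m² + n²
m = 47, n = 28
a = 47² - 28² = 2209 - 784 = 1425
b = 2 × 47 × 28 = 2632
c = 47² + 28² = 2209 + 784 = 2993
Verification: 1425² + 2632² = 2030625 + 6927424 = 8958049 = 2993² ✓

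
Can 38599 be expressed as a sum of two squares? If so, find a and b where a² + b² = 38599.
Not possible

Factorization: 38599 = 11^3 × 29
By Fermat: n is sum of two squares iff every prime p ≡ 3 (mod 4) appears to even power.
Prime(s) ≡ 3 (mod 4) with odd exponent: [(11, 3)]
Therefore 38599 cannot be expressed as a² + b².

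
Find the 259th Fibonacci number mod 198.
23

Matrix identity: Q^n = [[F_(n+1), F_n], [F_n, F_(n-1)]] with Q = [[1,1],[1,0]].
n = 259 = 100000011₂. Square-and-multiply, entries mod 198:
Q^1 = [[1,1],[1,0]]
Q^2 = (Q^1)² = [[2,1],[1,1]]
Q^4 = (Q^2)² = [[5,3],[3,2]]
Q^8 = (Q^4)² = [[34,21],[21,13]]
Q^16 = (Q^8)² = [[13,195],[195,16]]
Q^32 = (Q^16)² = [[178,111],[111,67]]
Q^64 = (Q^32)² = [[49,69],[69,178]]
Q^129 = (Q^64)²·Q = [[55,34],[34,21]]
Q^259 = (Q^129)²·Q = [[33,23],[23,10]]
F_259 mod 198 = Q^259[0][1] = 23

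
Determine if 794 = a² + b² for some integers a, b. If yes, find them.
13² + 25² (a=13, b=25)

Factorization: 794 = 2 × 397
By Fermat: n is sum of two squares iff every prime p ≡ 3 (mod 4) appears to even power.
All primes ≡ 3 (mod 4) appear to even power.
Search a = 0, 1, 2, … for 794 - a² a perfect square: first hit at a = 13: 794 - 169 = 625 = 25².
794 = 13² + 25² = 169 + 625 ✓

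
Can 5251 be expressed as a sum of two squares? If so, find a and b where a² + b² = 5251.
Not possible

Factorization: 5251 = 59 × 89
By Fermat: n is sum of two squares iff every prime p ≡ 3 (mod 4) appears to even power.
Prime(s) ≡ 3 (mod 4) with odd exponent: [(59, 1)]
Therefore 5251 cannot be expressed as a² + b².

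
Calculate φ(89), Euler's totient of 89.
88

89 = 89
φ(n) = n × ∏(1 - 1/p) for each prime p dividing n
φ(89) = 89 × (1 - 1/89) = 88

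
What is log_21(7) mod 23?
15

Baby-step giant-step with step n = ⌈√23⌉ = 5.
Baby steps 21^j mod 23 (j:value) for j=0..4: 0:1, 1:21, 2:4, 3:15, 4:16.
Giant-step multiplier: 21^(-5) ≡ 21^(22-5) = 21^17 ≡ 5 (mod 23).
Giant steps γ_i = 7·5^i mod 23: γ_0=7, γ_1=12, γ_2=14, γ_3=1 (in table at j=0).
x = i·n + j = 3·5 + 0 = 15.
Check: 21^15 ≡ 7 (mod 23).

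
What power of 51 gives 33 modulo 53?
49

Baby-step giant-step with step n = ⌈√53⌉ = 8.
Baby steps 51^j mod 53 (j:value) for j=0..7: 0:1, 1:51, 2:4, 3:45, 4:16, 5:21, 6:11, 7:31.
Giant-step multiplier: 51^(-8) ≡ 51^(52-8) = 51^44 ≡ 47 (mod 53).
Giant steps γ_i = 33·47^i mod 53: γ_0=33, γ_1=14, γ_2=22, γ_3=27, γ_4=50, γ_5=18, γ_6=51 (in table at j=1).
x = i·n + j = 6·8 + 1 = 49.
Check: 51^49 ≡ 33 (mod 53).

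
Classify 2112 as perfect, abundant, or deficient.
abundant

Proper divisors of 2112: sum = 1 + 2 + 3 + 4 + 6 + 8 + 11 + 12 + ... + 352 + 528 + 704 + 1056 (27 divisors) = 3984
Since 3984 > 2112, 2112 is abundant.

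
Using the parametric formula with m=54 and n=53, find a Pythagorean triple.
(107, 5724, 5725)

Euclid's formula: a = m² - n², b = 2mn, c = m² + n²
m = 54, n = 53
a = 54² - 53² = 2916 - 2809 = 107
b = 2 × 54 × 53 = 5724
c = 54² + 53² = 2916 + 2809 = 5725
Verification: 107² + 5724² = 11449 + 32764176 = 32775625 = 5725² ✓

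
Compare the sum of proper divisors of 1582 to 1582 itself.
deficient

Proper divisors of 1582: sum = 1 + 2 + 7 + 14 + 113 + 226 + 791 = 1154
Since 1154 < 1582, 1582 is deficient.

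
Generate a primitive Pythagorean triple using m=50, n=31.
(1539, 3100, 3461)

Euclid's formula: a = m² - n², b = 2mn, c = m² + n²
m = 50, n = 31
a = 50² - 31² = 2500 - 961 = 1539
b = 2 × 50 × 31 = 3100
c = 50² + 31² = 2500 + 961 = 3461
Verification: 1539² + 3100² = 2368521 + 9610000 = 11978521 = 3461² ✓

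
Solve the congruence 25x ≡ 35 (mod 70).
x ≡ 7 (mod 14)

gcd(25, 70) = 5, which divides 35, so solutions exist.
Divide through by 5: 5x ≡ 7 (mod 14).
Find 5^(-1) mod 14 by the extended Euclidean algorithm:
14 = 2 × 5 + 4  ⟹  4 = (1)·14 + (-2)·5
5 = 1 × 4 + 1  ⟹  1 = (-1)·14 + (3)·5
So (3)·5 ≡ 1 (mod 14), i.e. 5^(-1) ≡ 3 (mod 14).
x ≡ 3 × 7 = 21 ≡ 7 (mod 14).
Check: 25 × 7 = 175 ≡ 35 (mod 70).
x ≡ 7 (mod 14), giving 5 solutions mod 70.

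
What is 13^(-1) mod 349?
188

gcd(13, 349) = 1, so the inverse exists.
Extended Euclidean algorithm on (349, 13):
349 = 26 × 13 + 11  ⟹  11 = (1)·349 + (-26)·13
13 = 1 × 11 + 2  ⟹  2 = (-1)·349 + (27)·13
11 = 5 × 2 + 1  ⟹  1 = (6)·349 + (-161)·13
So (-161)·13 ≡ 1 (mod 349), i.e. 13^(-1) ≡ -161 ≡ 188 (mod 349).
Check: 13 × 188 = 2444 ≡ 1 (mod 349)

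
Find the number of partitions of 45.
89134

p(n) counts ways to write n as a sum of positive integers (order ignored).
Euler's pentagonal recurrence: p(k) = p(k-1) + p(k-2) - p(k-5) - p(k-7) + p(k-12) + p(k-15) - ... (offsets j(3j∓1)/2, signs ++--, p(0)=1, p(<0)=0).
DP table for k = 0..44: p(0)=1, p(1)=1, p(2)=2, p(3)=3, p(4)=5, p(5)=7, p(6)=11, p(7)=15, p(8)=22, p(9)=30, p(10)=42, p(11)=56, p(12)=77, p(13)=101, p(14)=135, p(15)=176, p(16)=231, p(17)=297, p(18)=385, p(19)=490, p(20)=627, p(21)=792, p(22)=1002, p(23)=1255, p(24)=1575, p(25)=1958, p(26)=2436, p(27)=3010, p(28)=3718, p(29)=4565, p(30)=5604, p(31)=6842, p(32)=8349, p(33)=10143, p(34)=12310, p(35)=14883, p(36)=17977, p(37)=21637, p(38)=26015, p(39)=31185, p(40)=37338, p(41)=44583, p(42)=53174, p(43)=63261, p(44)=75175.
Final step: p(45) = p(44) + p(43) - p(40) - p(38) + p(33) + p(30) - p(23) - p(19) + p(10) + p(5)
= 75175 + 63261 - 37338 - 26015 + 10143 + 5604 - 1255 - 490 + 42 + 7
= 89134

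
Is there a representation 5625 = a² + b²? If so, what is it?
0² + 75² (a=0, b=75)

Factorization: 5625 = 3^2 × 5^4
By Fermat: n is sum of two squares iff every prime p ≡ 3 (mod 4) appears to even power.
All primes ≡ 3 (mod 4) appear to even power.
Search a = 0, 1, 2, … for 5625 - a² a perfect square: first hit at a = 0: 5625 - 0 = 5625 = 75².
5625 = 0² + 75² = 0 + 5625 ✓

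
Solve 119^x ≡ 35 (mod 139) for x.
58

Baby-step giant-step with step n = ⌈√139⌉ = 12.
Baby steps 119^j mod 139 (j:value) for j=0..11: 0:1, 1:119, 2:122, 3:62, 4:11, 5:58, 6:91, 7:126, 8:121, 9:82, 10:28, 11:135.
Giant-step multiplier: 119^(-12) ≡ 119^(138-12) = 119^126 ≡ 106 (mod 139).
Giant steps γ_i = 35·106^i mod 139: γ_0=35, γ_1=96, γ_2=29, γ_3=16, γ_4=28 (in table at j=10).
x = i·n + j = 4·12 + 10 = 58.
Check: 119^58 ≡ 35 (mod 139).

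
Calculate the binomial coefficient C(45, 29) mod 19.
0

Using Lucas' theorem:
Write n=45 and k=29 in base 19:
n in base 19: [2, 7]
k in base 19: [1, 10]
C(45,29) mod 19 = ∏ C(n_i, k_i) mod 19
Digit binomials (mod 19): C(2,1) = 2; C(7,10) = 0 (k_i > n_i)
Product: 2 × 0 = 0 ≡ 0 (mod 19)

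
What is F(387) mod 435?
353

Matrix identity: Q^n = [[F_(n+1), F_n], [F_n, F_(n-1)]] with Q = [[1,1],[1,0]].
n = 387 = 110000011₂. Square-and-multiply, entries mod 435:
Q^1 = [[1,1],[1,0]]
Q^3 = (Q^1)²·Q = [[3,2],[2,1]]
Q^6 = (Q^3)² = [[13,8],[8,5]]
Q^12 = (Q^6)² = [[233,144],[144,89]]
Q^24 = (Q^12)² = [[205,258],[258,382]]
Q^48 = (Q^24)² = [[274,66],[66,208]]
Q^96 = (Q^48)² = [[262,57],[57,205]]
Q^193 = (Q^96)²·Q = [[202,118],[118,84]]
Q^387 = (Q^193)²·Q = [[171,353],[353,253]]
F_387 mod 435 = Q^387[0][1] = 353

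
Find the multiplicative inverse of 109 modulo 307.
169

gcd(109, 307) = 1, so the inverse exists.
Extended Euclidean algorithm on (307, 109):
307 = 2 × 109 + 89  ⟹  89 = (1)·307 + (-2)·109
109 = 1 × 89 + 20  ⟹  20 = (-1)·307 + (3)·109
89 = 4 × 20 + 9  ⟹  9 = (5)·307 + (-14)·109
20 = 2 × 9 + 2  ⟹  2 = (-11)·307 + (31)·109
9 = 4 × 2 + 1  ⟹  1 = (49)·307 + (-138)·109
So (-138)·109 ≡ 1 (mod 307), i.e. 109^(-1) ≡ -138 ≡ 169 (mod 307).
Check: 109 × 169 = 18421 ≡ 1 (mod 307)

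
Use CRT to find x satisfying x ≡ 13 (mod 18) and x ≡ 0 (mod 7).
49

Using Chinese Remainder Theorem:
M = 18 × 7 = 126
M1 = 7, M2 = 18
y1 = 7^(-1) mod 18 = 13
y2 = 18^(-1) mod 7 = 2
x = (13×7×13 + 0×18×2) mod 126 = 49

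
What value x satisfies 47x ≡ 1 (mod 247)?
226

gcd(47, 247) = 1, so the inverse exists.
Extended Euclidean algorithm on (247, 47):
247 = 5 × 47 + 12  ⟹  12 = (1)·247 + (-5)·47
47 = 3 × 12 + 11  ⟹  11 = (-3)·247 + (16)·47
12 = 1 × 11 + 1  ⟹  1 = (4)·247 + (-21)·47
So (-21)·47 ≡ 1 (mod 247), i.e. 47^(-1) ≡ -21 ≡ 226 (mod 247).
Check: 47 × 226 = 10622 ≡ 1 (mod 247)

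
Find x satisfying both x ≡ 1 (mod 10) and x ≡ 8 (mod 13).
21

Using Chinese Remainder Theorem:
M = 10 × 13 = 130
M1 = 13, M2 = 10
y1 = 13^(-1) mod 10 = 7
y2 = 10^(-1) mod 13 = 4
x = (1×13×7 + 8×10×4) mod 130 = 21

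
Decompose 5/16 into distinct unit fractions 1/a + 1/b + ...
1/4 + 1/16

Greedy algorithm:
5/16: ceiling(16/5) = 4, use 1/4
1/16: ceiling(16/1) = 16, use 1/16
Result: 5/16 = 1/4 + 1/16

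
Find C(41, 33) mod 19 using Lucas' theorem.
0

Using Lucas' theorem:
Write n=41 and k=33 in base 19:
n in base 19: [2, 3]
k in base 19: [1, 14]
C(41,33) mod 19 = ∏ C(n_i, k_i) mod 19
Digit binomials (mod 19): C(2,1) = 2; C(3,14) = 0 (k_i > n_i)
Product: 2 × 0 = 0 ≡ 0 (mod 19)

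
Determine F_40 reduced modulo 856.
211

Matrix identity: Q^n = [[F_(n+1), F_n], [F_n, F_(n-1)]] with Q = [[1,1],[1,0]].
n = 40 = 101000₂. Square-and-multiply, entries mod 856:
Q^1 = [[1,1],[1,0]]
Q^2 = (Q^1)² = [[2,1],[1,1]]
Q^5 = (Q^2)²·Q = [[8,5],[5,3]]
Q^10 = (Q^5)² = [[89,55],[55,34]]
Q^20 = (Q^10)² = [[674,773],[773,757]]
Q^40 = (Q^20)² = [[637,211],[211,426]]
F_40 mod 856 = Q^40[0][1] = 211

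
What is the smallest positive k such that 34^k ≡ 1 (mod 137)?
17

137 is prime, so ord(34) divides φ(137) = 136.
Divisors of 136: 1, 2, 4, 8, 17, 34, 68, 136.
Repeated squaring: 34^1 ≡ 34, 34^2 ≡ 60, 34^4 ≡ 38, 34^8 ≡ 74, 34^16 ≡ 133, 34^32 ≡ 16, 34^64 ≡ 119, 34^128 ≡ 50 (mod 137).
Test 34^d mod 137 for each divisor d in increasing order:
34^1 ≡ 34
34^2 ≡ 60
34^4 ≡ 38
34^8 ≡ 74
34^17 = 34^16·34^1 ≡ 1  ← first divisor giving 1
The order is 17.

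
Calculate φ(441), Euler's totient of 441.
252

441 = 3^2 × 7^2
φ(n) = n × ∏(1 - 1/p) for each prime p dividing n
φ(441) = 441 × (1 - 1/3) × (1 - 1/7) = 252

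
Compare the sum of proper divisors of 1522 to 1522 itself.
deficient

Proper divisors of 1522: sum = 1 + 2 + 761 = 764
Since 764 < 1522, 1522 is deficient.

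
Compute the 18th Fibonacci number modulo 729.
397

Matrix identity: Q^n = [[F_(n+1), F_n], [F_n, F_(n-1)]] with Q = [[1,1],[1,0]].
n = 18 = 10010₂. Square-and-multiply, entries mod 729:
Q^1 = [[1,1],[1,0]]
Q^2 = (Q^1)² = [[2,1],[1,1]]
Q^4 = (Q^2)² = [[5,3],[3,2]]
Q^9 = (Q^4)²·Q = [[55,34],[34,21]]
Q^18 = (Q^9)² = [[536,397],[397,139]]
F_18 mod 729 = Q^18[0][1] = 397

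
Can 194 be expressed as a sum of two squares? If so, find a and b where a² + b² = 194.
5² + 13² (a=5, b=13)

Factorization: 194 = 2 × 97
By Fermat: n is sum of two squares iff every prime p ≡ 3 (mod 4) appears to even power.
All primes ≡ 3 (mod 4) appear to even power.
Search a = 0, 1, 2, … for 194 - a² a perfect square: first hit at a = 5: 194 - 25 = 169 = 13².
194 = 5² + 13² = 25 + 169 ✓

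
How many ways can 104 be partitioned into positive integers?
304801365

p(n) counts ways to write n as a sum of positive integers (order ignored).
Euler's pentagonal recurrence: p(k) = p(k-1) + p(k-2) - p(k-5) - p(k-7) + p(k-12) + p(k-15) - ... (offsets j(3j∓1)/2, signs ++--, p(0)=1, p(<0)=0).
DP table for k = 0..103: p(0)=1, p(1)=1, p(2)=2, p(3)=3, p(4)=5, p(5)=7, p(6)=11, p(7)=15, p(8)=22, p(9)=30, p(10)=42, p(11)=56, p(12)=77, p(13)=101, p(14)=135, p(15)=176, p(16)=231, p(17)=297, p(18)=385, p(19)=490, p(20)=627, p(21)=792, p(22)=1002, p(23)=1255, p(24)=1575, p(25)=1958, p(26)=2436, p(27)=3010, p(28)=3718, p(29)=4565, p(30)=5604, p(31)=6842, p(32)=8349, p(33)=10143, p(34)=12310, p(35)=14883, p(36)=17977, p(37)=21637, p(38)=26015, p(39)=31185, p(40)=37338, p(41)=44583, p(42)=53174, p(43)=63261, p(44)=75175, p(45)=89134, p(46)=105558, p(47)=124754, p(48)=147273, p(49)=173525, p(50)=204226, p(51)=239943, p(52)=281589, p(53)=329931, p(54)=386155, p(55)=451276, p(56)=526823, p(57)=614154, p(58)=715220, p(59)=831820, p(60)=966467, p(61)=1121505, p(62)=1300156, p(63)=1505499, p(64)=1741630, p(65)=2012558, p(66)=2323520, p(67)=2679689, p(68)=3087735, p(69)=3554345, p(70)=4087968, p(71)=4697205, p(72)=5392783, p(73)=6185689, p(74)=7089500, p(75)=8118264, p(76)=9289091, p(77)=10619863, p(78)=12132164, p(79)=13848650, p(80)=15796476, p(81)=18004327, p(82)=20506255, p(83)=23338469, p(84)=26543660, p(85)=30167357, p(86)=34262962, p(87)=38887673, p(88)=44108109, p(89)=49995925, p(90)=56634173, p(91)=64112359, p(92)=72533807, p(93)=82010177, p(94)=92669720, p(95)=104651419, p(96)=118114304, p(97)=133230930, p(98)=150198136, p(99)=169229875, p(100)=190569292, p(101)=214481126, p(102)=241265379, p(103)=271248950.
Final step: p(104) = p(103) + p(102) - p(99) - p(97) + p(92) + p(89) - p(82) - p(78) + p(69) + p(64) - p(53) - p(47) + p(34) + p(27) - p(12) - p(4)
= 271248950 + 241265379 - 169229875 - 133230930 + 72533807 + 49995925 - 20506255 - 12132164 + 3554345 + 1741630 - 329931 - 124754 + 12310 + 3010 - 77 - 5
= 304801365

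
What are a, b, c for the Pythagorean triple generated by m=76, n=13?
(5607, 1976, 5945)

Euclid's formula: a = m² - n², b = 2mn, c = m² + n²
m = 76, n = 13
a = 76² - 13² = 5776 - 169 = 5607
b = 2 × 76 × 13 = 1976
c = 76² + 13² = 5776 + 169 = 5945
Verification: 5607² + 1976² = 31438449 + 3904576 = 35343025 = 5945² ✓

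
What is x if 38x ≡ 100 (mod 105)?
x ≡ 80 (mod 105)

gcd(38, 105) = 1, which divides 100, so solutions exist.
Find 38^(-1) mod 105 by the extended Euclidean algorithm:
105 = 2 × 38 + 29  ⟹  29 = (1)·105 + (-2)·38
38 = 1 × 29 + 9  ⟹  9 = (-1)·105 + (3)·38
29 = 3 × 9 + 2  ⟹  2 = (4)·105 + (-11)·38
9 = 4 × 2 + 1  ⟹  1 = (-17)·105 + (47)·38
So (47)·38 ≡ 1 (mod 105), i.e. 38^(-1) ≡ 47 (mod 105).
x ≡ 47 × 100 = 4700 ≡ 80 (mod 105).
Check: 38 × 80 = 3040 ≡ 100 (mod 105).
Unique solution: x ≡ 80 (mod 105)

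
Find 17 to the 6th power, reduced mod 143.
27

Repeated squaring. Binary of 6 = 110.
17^1 ≡ 17 (mod 143); 17^2 ≡ 3 (mod 143); 17^4 ≡ 9 (mod 143)
17^6 = 17^2 × 17^4 ≡ 27 (mod 143)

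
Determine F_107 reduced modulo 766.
741

Matrix identity: Q^n = [[F_(n+1), F_n], [F_n, F_(n-1)]] with Q = [[1,1],[1,0]].
n = 107 = 1101011₂. Square-and-multiply, entries mod 766:
Q^1 = [[1,1],[1,0]]
Q^3 = (Q^1)²·Q = [[3,2],[2,1]]
Q^6 = (Q^3)² = [[13,8],[8,5]]
Q^13 = (Q^6)²·Q = [[377,233],[233,144]]
Q^26 = (Q^13)² = [[322,365],[365,723]]
Q^53 = (Q^26)²·Q = [[172,215],[215,723]]
Q^107 = (Q^53)²·Q = [[134,741],[741,159]]
F_107 mod 766 = Q^107[0][1] = 741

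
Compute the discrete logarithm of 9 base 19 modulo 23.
8

Baby-step giant-step with step n = ⌈√23⌉ = 5.
Baby steps 19^j mod 23 (j:value) for j=0..4: 0:1, 1:19, 2:16, 3:5, 4:3.
Giant-step multiplier: 19^(-5) ≡ 19^(22-5) = 19^17 ≡ 21 (mod 23).
Giant steps γ_i = 9·21^i mod 23: γ_0=9, γ_1=5 (in table at j=3).
x = i·n + j = 1·5 + 3 = 8.
Check: 19^8 ≡ 9 (mod 23).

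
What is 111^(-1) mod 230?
201

gcd(111, 230) = 1, so the inverse exists.
Extended Euclidean algorithm on (230, 111):
230 = 2 × 111 + 8  ⟹  8 = (1)·230 + (-2)·111
111 = 13 × 8 + 7  ⟹  7 = (-13)·230 + (27)·111
8 = 1 × 7 + 1  ⟹  1 = (14)·230 + (-29)·111
So (-29)·111 ≡ 1 (mod 230), i.e. 111^(-1) ≡ -29 ≡ 201 (mod 230).
Check: 111 × 201 = 22311 ≡ 1 (mod 230)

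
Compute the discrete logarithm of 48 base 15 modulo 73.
26

Baby-step giant-step with step n = ⌈√73⌉ = 9.
Baby steps 15^j mod 73 (j:value) for j=0..8: 0:1, 1:15, 2:6, 3:17, 4:36, 5:29, 6:70, 7:28, 8:55.
Giant-step multiplier: 15^(-9) ≡ 15^(72-9) = 15^63 ≡ 10 (mod 73).
Giant steps γ_i = 48·10^i mod 73: γ_0=48, γ_1=42, γ_2=55 (in table at j=8).
x = i·n + j = 2·9 + 8 = 26.
Check: 15^26 ≡ 48 (mod 73).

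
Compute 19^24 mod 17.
1

Repeated squaring. Binary of 24 = 11000.
19^1 ≡ 2 (mod 17); 19^2 ≡ 4 (mod 17); 19^4 ≡ 16 (mod 17); 19^8 ≡ 1 (mod 17); 19^16 ≡ 1 (mod 17)
19^24 = 19^8 × 19^16 ≡ 1 (mod 17)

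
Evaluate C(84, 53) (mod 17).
4

Using Lucas' theorem:
Write n=84 and k=53 in base 17:
n in base 17: [4, 16]
k in base 17: [3, 2]
C(84,53) mod 17 = ∏ C(n_i, k_i) mod 17
Digit binomials (mod 17): C(4,3) = 4; C(16,2) = 120 ≡ 1
Product: 4 × 1 = 4 ≡ 4 (mod 17)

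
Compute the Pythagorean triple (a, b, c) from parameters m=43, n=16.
(1593, 1376, 2105)

Euclid's formula: a = m² - n², b = 2mn, c = m² + n²
m = 43, n = 16
a = 43² - 16² = 1849 - 256 = 1593
b = 2 × 43 × 16 = 1376
c = 43² + 16² = 1849 + 256 = 2105
Verification: 1593² + 1376² = 2537649 + 1893376 = 4431025 = 2105² ✓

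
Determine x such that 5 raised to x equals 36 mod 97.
16

Baby-step giant-step with step n = ⌈√97⌉ = 10.
Baby steps 5^j mod 97 (j:value) for j=0..9: 0:1, 1:5, 2:25, 3:28, 4:43, 5:21, 6:8, 7:40, 8:6, 9:30.
Giant-step multiplier: 5^(-10) ≡ 5^(96-10) = 5^86 ≡ 11 (mod 97).
Giant steps γ_i = 36·11^i mod 97: γ_0=36, γ_1=8 (in table at j=6).
x = i·n + j = 1·10 + 6 = 16.
Check: 5^16 ≡ 36 (mod 97).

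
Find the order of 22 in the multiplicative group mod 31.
30

31 is prime, so ord(22) divides φ(31) = 30.
Divisors of 30: 1, 2, 3, 5, 6, 10, 15, 30.
Repeated squaring: 22^1 ≡ 22, 22^2 ≡ 19, 22^4 ≡ 20, 22^8 ≡ 28, 22^16 ≡ 9 (mod 31).
Test 22^d mod 31 for each divisor d in increasing order:
22^1 ≡ 22
22^2 ≡ 19
22^3 = 22^2·22^1 ≡ 15
22^5 = 22^4·22^1 ≡ 6
22^6 = 22^4·22^2 ≡ 8
22^10 = 22^8·22^2 ≡ 5
22^15 = 22^8·22^4·22^2·22^1 ≡ 30
22^30 = 22^16·22^8·22^4·22^2 ≡ 1  ← first divisor giving 1
The order is 30.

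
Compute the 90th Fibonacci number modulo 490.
370

Matrix identity: Q^n = [[F_(n+1), F_n], [F_n, F_(n-1)]] with Q = [[1,1],[1,0]].
n = 90 = 1011010₂. Square-and-multiply, entries mod 490:
Q^1 = [[1,1],[1,0]]
Q^2 = (Q^1)² = [[2,1],[1,1]]
Q^5 = (Q^2)²·Q = [[8,5],[5,3]]
Q^11 = (Q^5)²·Q = [[144,89],[89,55]]
Q^22 = (Q^11)² = [[237,71],[71,166]]
Q^45 = (Q^22)²·Q = [[153,450],[450,193]]
Q^90 = (Q^45)² = [[19,370],[370,139]]
F_90 mod 490 = Q^90[0][1] = 370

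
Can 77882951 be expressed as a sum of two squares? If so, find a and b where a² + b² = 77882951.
Not possible

Factorization: 77882951 = 29 × 139^3
By Fermat: n is sum of two squares iff every prime p ≡ 3 (mod 4) appears to even power.
Prime(s) ≡ 3 (mod 4) with odd exponent: [(139, 3)]
Therefore 77882951 cannot be expressed as a² + b².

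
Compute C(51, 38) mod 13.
3

Using Lucas' theorem:
Write n=51 and k=38 in base 13:
n in base 13: [3, 12]
k in base 13: [2, 12]
C(51,38) mod 13 = ∏ C(n_i, k_i) mod 13
Digit binomials (mod 13): C(3,2) = 3; C(12,12) = 1
Product: 3 × 1 = 3 ≡ 3 (mod 13)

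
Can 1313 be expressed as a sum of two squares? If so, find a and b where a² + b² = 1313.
17² + 32² (a=17, b=32)

Factorization: 1313 = 13 × 101
By Fermat: n is sum of two squares iff every prime p ≡ 3 (mod 4) appears to even power.
All primes ≡ 3 (mod 4) appear to even power.
Search a = 0, 1, 2, … for 1313 - a² a perfect square: first hit at a = 17: 1313 - 289 = 1024 = 32².
1313 = 17² + 32² = 289 + 1024 ✓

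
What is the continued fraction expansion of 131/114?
[1; 6, 1, 2, 2, 2]

Euclidean algorithm steps:
131 = 1 × 114 + 17
114 = 6 × 17 + 12
17 = 1 × 12 + 5
12 = 2 × 5 + 2
5 = 2 × 2 + 1
2 = 2 × 1 + 0
Continued fraction: [1; 6, 1, 2, 2, 2]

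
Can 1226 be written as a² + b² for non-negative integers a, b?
1² + 35² (a=1, b=35)

Factorization: 1226 = 2 × 613
By Fermat: n is sum of two squares iff every prime p ≡ 3 (mod 4) appears to even power.
All primes ≡ 3 (mod 4) appear to even power.
Search a = 0, 1, 2, … for 1226 - a² a perfect square: first hit at a = 1: 1226 - 1 = 1225 = 35².
1226 = 1² + 35² = 1 + 1225 ✓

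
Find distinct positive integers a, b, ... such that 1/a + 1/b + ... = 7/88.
1/13 + 1/382 + 1/218504

Greedy algorithm:
7/88: ceiling(88/7) = 13, use 1/13
3/1144: ceiling(1144/3) = 382, use 1/382
1/218504: ceiling(218504/1) = 218504, use 1/218504
Result: 7/88 = 1/13 + 1/382 + 1/218504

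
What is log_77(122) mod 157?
94

Baby-step giant-step with step n = ⌈√157⌉ = 13.
Baby steps 77^j mod 157 (j:value) for j=0..12: 0:1, 1:77, 2:120, 3:134, 4:113, 5:66, 6:58, 7:70, 8:52, 9:79, 10:117, 11:60, 12:67.
Giant-step multiplier: 77^(-13) ≡ 77^(156-13) = 77^143 ≡ 107 (mod 157).
Giant steps γ_i = 122·107^i mod 157: γ_0=122, γ_1=23, γ_2=106, γ_3=38, γ_4=141, γ_5=15, γ_6=35, γ_7=134 (in table at j=3).
x = i·n + j = 7·13 + 3 = 94.
Check: 77^94 ≡ 122 (mod 157).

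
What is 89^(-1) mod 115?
84

gcd(89, 115) = 1, so the inverse exists.
Extended Euclidean algorithm on (115, 89):
115 = 1 × 89 + 26  ⟹  26 = (1)·115 + (-1)·89
89 = 3 × 26 + 11  ⟹  11 = (-3)·115 + (4)·89
26 = 2 × 11 + 4  ⟹  4 = (7)·115 + (-9)·89
11 = 2 × 4 + 3  ⟹  3 = (-17)·115 + (22)·89
4 = 1 × 3 + 1  ⟹  1 = (24)·115 + (-31)·89
So (-31)·89 ≡ 1 (mod 115), i.e. 89^(-1) ≡ -31 ≡ 84 (mod 115).
Check: 89 × 84 = 7476 ≡ 1 (mod 115)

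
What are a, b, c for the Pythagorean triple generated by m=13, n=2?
(165, 52, 173)

Euclid's formula: a = m² - n², b = 2mn, c = m² + n²
m = 13, n = 2
a = 13² - 2² = 169 - 4 = 165
b = 2 × 13 × 2 = 52
c = 13² + 2² = 169 + 4 = 173
Verification: 165² + 52² = 27225 + 2704 = 29929 = 173² ✓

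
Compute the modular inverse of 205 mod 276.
241

gcd(205, 276) = 1, so the inverse exists.
Extended Euclidean algorithm on (276, 205):
276 = 1 × 205 + 71  ⟹  71 = (1)·276 + (-1)·205
205 = 2 × 71 + 63  ⟹  63 = (-2)·276 + (3)·205
71 = 1 × 63 + 8  ⟹  8 = (3)·276 + (-4)·205
63 = 7 × 8 + 7  ⟹  7 = (-23)·276 + (31)·205
8 = 1 × 7 + 1  ⟹  1 = (26)·276 + (-35)·205
So (-35)·205 ≡ 1 (mod 276), i.e. 205^(-1) ≡ -35 ≡ 241 (mod 276).
Check: 205 × 241 = 49405 ≡ 1 (mod 276)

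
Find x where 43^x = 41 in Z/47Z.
33

Baby-step giant-step with step n = ⌈√47⌉ = 7.
Baby steps 43^j mod 47 (j:value) for j=0..6: 0:1, 1:43, 2:16, 3:30, 4:21, 5:10, 6:7.
Giant-step multiplier: 43^(-7) ≡ 43^(46-7) = 43^39 ≡ 5 (mod 47).
Giant steps γ_i = 41·5^i mod 47: γ_0=41, γ_1=17, γ_2=38, γ_3=2, γ_4=10 (in table at j=5).
x = i·n + j = 4·7 + 5 = 33.
Check: 43^33 ≡ 41 (mod 47).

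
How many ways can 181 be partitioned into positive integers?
749474411781

p(n) counts ways to write n as a sum of positive integers (order ignored).
Euler's pentagonal recurrence: p(k) = p(k-1) + p(k-2) - p(k-5) - p(k-7) + p(k-12) + p(k-15) - ... (offsets j(3j∓1)/2, signs ++--, p(0)=1, p(<0)=0).
DP table for k = 0..180: p(0)=1, p(1)=1, p(2)=2, p(3)=3, p(4)=5, p(5)=7, p(6)=11, p(7)=15, p(8)=22, p(9)=30, p(10)=42, p(11)=56, p(12)=77, p(13)=101, p(14)=135, p(15)=176, p(16)=231, p(17)=297, p(18)=385, p(19)=490, p(20)=627, p(21)=792, p(22)=1002, p(23)=1255, p(24)=1575, p(25)=1958, p(26)=2436, p(27)=3010, p(28)=3718, p(29)=4565, p(30)=5604, p(31)=6842, p(32)=8349, p(33)=10143, p(34)=12310, p(35)=14883, p(36)=17977, p(37)=21637, p(38)=26015, p(39)=31185, p(40)=37338, p(41)=44583, p(42)=53174, p(43)=63261, p(44)=75175, p(45)=89134, p(46)=105558, p(47)=124754, p(48)=147273, p(49)=173525, p(50)=204226, p(51)=239943, p(52)=281589, p(53)=329931, p(54)=386155, p(55)=451276, p(56)=526823, p(57)=614154, p(58)=715220, p(59)=831820, p(60)=966467, p(61)=1121505, p(62)=1300156, p(63)=1505499, p(64)=1741630, p(65)=2012558, p(66)=2323520, p(67)=2679689, p(68)=3087735, p(69)=3554345, p(70)=4087968, p(71)=4697205, p(72)=5392783, p(73)=6185689, p(74)=7089500, p(75)=8118264, p(76)=9289091, p(77)=10619863, p(78)=12132164, p(79)=13848650, p(80)=15796476, p(81)=18004327, p(82)=20506255, p(83)=23338469, p(84)=26543660, p(85)=30167357, p(86)=34262962, p(87)=38887673, p(88)=44108109, p(89)=49995925, p(90)=56634173, p(91)=64112359, p(92)=72533807, p(93)=82010177, p(94)=92669720, p(95)=104651419, p(96)=118114304, p(97)=133230930, p(98)=150198136, p(99)=169229875, p(100)=190569292, p(101)=214481126, p(102)=241265379, p(103)=271248950, p(104)=304801365, p(105)=342325709, p(106)=384276336, p(107)=431149389, p(108)=483502844, p(109)=541946240, p(110)=607163746, p(111)=679903203, p(112)=761002156, p(113)=851376628, p(114)=952050665, p(115)=1064144451, p(116)=1188908248, p(117)=1327710076, p(118)=1482074143, p(119)=1653668665, p(120)=1844349560, p(121)=2056148051, p(122)=2291320912, p(123)=2552338241, p(124)=2841940500, p(125)=3163127352, p(126)=3519222692, p(127)=3913864295, p(128)=4351078600, p(129)=4835271870, p(130)=5371315400, p(131)=5964539504, p(132)=6620830889, p(133)=7346629512, p(134)=8149040695, p(135)=9035836076, p(136)=10015581680, p(137)=11097645016, p(138)=12292341831, p(139)=13610949895, p(140)=15065878135, p(141)=16670689208, p(142)=18440293320, p(143)=20390982757, p(144)=22540654445, p(145)=24908858009, p(146)=27517052599, p(147)=30388671978, p(148)=33549419497, p(149)=37027355200, p(150)=40853235313, p(151)=45060624582, p(152)=49686288421, p(153)=54770336324, p(154)=60356673280, p(155)=66493182097, p(156)=73232243759, p(157)=80630964769, p(158)=88751778802, p(159)=97662728555, p(160)=107438159466, p(161)=118159068427, p(162)=129913904637, p(163)=142798995930, p(164)=156919475295, p(165)=172389800255, p(166)=189334822579, p(167)=207890420102, p(168)=228204732751, p(169)=250438925115, p(170)=274768617130, p(171)=301384802048, p(172)=330495499613, p(173)=362326859895, p(174)=397125074750, p(175)=435157697830, p(176)=476715857290, p(177)=522115831195, p(178)=571701605655, p(179)=625846753120, p(180)=684957390936.
Final step: p(181) = p(180) + p(179) - p(176) - p(174) + p(169) + p(166) - p(159) - p(155) + p(146) + p(141) - p(130) - p(124) + p(111) + p(104) - p(89) - p(81) + p(64) + p(55) - p(36) - p(26) + p(5)
= 684957390936 + 625846753120 - 476715857290 - 397125074750 + 250438925115 + 189334822579 - 97662728555 - 66493182097 + 27517052599 + 16670689208 - 5371315400 - 2841940500 + 679903203 + 304801365 - 49995925 - 18004327 + 1741630 + 451276 - 17977 - 2436 + 7
= 749474411781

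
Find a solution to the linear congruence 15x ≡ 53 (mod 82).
x ≡ 9 (mod 82)

gcd(15, 82) = 1, which divides 53, so solutions exist.
Find 15^(-1) mod 82 by the extended Euclidean algorithm:
82 = 5 × 15 + 7  ⟹  7 = (1)·82 + (-5)·15
15 = 2 × 7 + 1  ⟹  1 = (-2)·82 + (11)·15
So (11)·15 ≡ 1 (mod 82), i.e. 15^(-1) ≡ 11 (mod 82).
x ≡ 11 × 53 = 583 ≡ 9 (mod 82).
Check: 15 × 9 = 135 ≡ 53 (mod 82).
Unique solution: x ≡ 9 (mod 82)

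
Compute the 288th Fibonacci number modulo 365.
271

Matrix identity: Q^n = [[F_(n+1), F_n], [F_n, F_(n-1)]] with Q = [[1,1],[1,0]].
n = 288 = 100100000₂. Square-and-multiply, entries mod 365:
Q^1 = [[1,1],[1,0]]
Q^2 = (Q^1)² = [[2,1],[1,1]]
Q^4 = (Q^2)² = [[5,3],[3,2]]
Q^9 = (Q^4)²·Q = [[55,34],[34,21]]
Q^18 = (Q^9)² = [[166,29],[29,137]]
Q^36 = (Q^18)² = [[292,27],[27,265]]
Q^72 = (Q^36)² = [[218,74],[74,144]]
Q^144 = (Q^72)² = [[75,143],[143,297]]
Q^288 = (Q^144)² = [[159,271],[271,253]]
F_288 mod 365 = Q^288[0][1] = 271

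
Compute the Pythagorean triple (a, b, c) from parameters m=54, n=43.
(1067, 4644, 4765)

Euclid's formula: a = m² - n², b = 2mn, c = m² + n²
m = 54, n = 43
a = 54² - 43² = 2916 - 1849 = 1067
b = 2 × 54 × 43 = 4644
c = 54² + 43² = 2916 + 1849 = 4765
Verification: 1067² + 4644² = 1138489 + 21566736 = 22705225 = 4765² ✓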